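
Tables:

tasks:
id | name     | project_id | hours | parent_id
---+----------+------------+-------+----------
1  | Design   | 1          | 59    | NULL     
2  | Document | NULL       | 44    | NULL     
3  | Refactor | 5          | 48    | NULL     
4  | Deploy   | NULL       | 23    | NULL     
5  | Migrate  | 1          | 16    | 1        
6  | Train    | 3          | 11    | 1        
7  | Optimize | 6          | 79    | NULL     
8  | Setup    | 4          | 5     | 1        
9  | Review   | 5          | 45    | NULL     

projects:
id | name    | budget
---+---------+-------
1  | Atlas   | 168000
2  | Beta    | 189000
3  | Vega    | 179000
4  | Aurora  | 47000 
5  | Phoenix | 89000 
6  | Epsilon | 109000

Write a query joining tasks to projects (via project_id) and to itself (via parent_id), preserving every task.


Two LEFT JOINs from the same base table tasks: one to projects via project_id, one to tasks itself via parent_id. Both are LEFT so every task is preserved.
Match against projects:
  - task 1 (Design): project_id=1 -> matches Atlas
  - task 2 (Document): project_id=NULL, no match -> kept with NULL
  - task 3 (Refactor): project_id=5 -> matches Phoenix
  - task 4 (Deploy): project_id=NULL, no match -> kept with NULL
  - task 5 (Migrate): project_id=1 -> matches Atlas
  - task 6 (Train): project_id=3 -> matches Vega
  - task 7 (Optimize): project_id=6 -> matches Epsilon
  - task 8 (Setup): project_id=4 -> matches Aurora
  - task 9 (Review): project_id=5 -> matches Phoenix
Match against tasks (self):
  - task 1 (Design): parent_id=NULL -> NULL
  - task 2 (Document): parent_id=NULL -> NULL
  - task 3 (Refactor): parent_id=NULL -> NULL
  - task 4 (Deploy): parent_id=NULL -> NULL
  - task 5 (Migrate): parent_id=1 -> Design
  - task 6 (Train): parent_id=1 -> Design
  - task 7 (Optimize): parent_id=NULL -> NULL
  - task 8 (Setup): parent_id=1 -> Design
  - task 9 (Review): parent_id=NULL -> NULL

SQL:
SELECT a.name, b.name AS project, c.name AS parent
FROM tasks a
LEFT JOIN projects b ON a.project_id = b.id
LEFT JOIN tasks c ON a.parent_id = c.id

Result:
name     | project | parent
---------+---------+-------
Design   | Atlas   | NULL  
Document | NULL    | NULL  
Refactor | Phoenix | NULL  
Deploy   | NULL    | NULL  
Migrate  | Atlas   | Design
Train    | Vega    | Design
Optimize | Epsilon | NULL  
Setup    | Aurora  | Design
Review   | Phoenix | NULL  


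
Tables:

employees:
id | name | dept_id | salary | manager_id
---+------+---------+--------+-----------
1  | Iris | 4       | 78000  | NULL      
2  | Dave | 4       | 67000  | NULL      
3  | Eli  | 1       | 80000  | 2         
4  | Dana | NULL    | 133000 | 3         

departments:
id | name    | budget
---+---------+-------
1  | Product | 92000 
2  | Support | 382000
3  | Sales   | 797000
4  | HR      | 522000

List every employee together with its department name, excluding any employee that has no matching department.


INNER JOIN keeps only employees rows whose dept_id matches an id in departments. Walk through each employee:
  - employee 1 (Iris): dept_id=4 -> matches HR
  - employee 2 (Dave): dept_id=4 -> matches HR
  - employee 3 (Eli): dept_id=1 -> matches Product
  - employee 4 (Dana): dept_id=NULL, no match -> dropped
So 1 of 4 rows is dropped.

SQL:
SELECT a.name, b.name AS department
FROM employees a
INNER JOIN departments b ON a.dept_id = b.id

Result:
name | department
-----+-----------
Iris | HR        
Dave | HR        
Eli  | Product   


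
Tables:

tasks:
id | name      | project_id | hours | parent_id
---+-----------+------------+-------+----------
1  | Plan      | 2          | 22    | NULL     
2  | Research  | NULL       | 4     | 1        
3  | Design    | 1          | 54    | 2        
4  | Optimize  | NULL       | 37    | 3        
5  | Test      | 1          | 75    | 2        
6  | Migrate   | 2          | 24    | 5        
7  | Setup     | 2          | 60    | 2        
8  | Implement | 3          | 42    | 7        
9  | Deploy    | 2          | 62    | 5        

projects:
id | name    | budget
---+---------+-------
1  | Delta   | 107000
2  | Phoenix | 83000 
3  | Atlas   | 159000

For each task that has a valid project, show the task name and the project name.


INNER JOIN keeps only tasks rows whose project_id matches an id in projects. Walk through each task:
  - task 1 (Plan): project_id=2 -> matches Phoenix
  - task 2 (Research): project_id=NULL, no match -> dropped
  - task 3 (Design): project_id=1 -> matches Delta
  - task 4 (Optimize): project_id=NULL, no match -> dropped
  - task 5 (Test): project_id=1 -> matches Delta
  - task 6 (Migrate): project_id=2 -> matches Phoenix
  - task 7 (Setup): project_id=2 -> matches Phoenix
  - task 8 (Implement): project_id=3 -> matches Atlas
  - task 9 (Deploy): project_id=2 -> matches Phoenix
So 2 of 9 rows are dropped.

SQL:
SELECT a.name, b.name AS project
FROM tasks a
INNER JOIN projects b ON a.project_id = b.id

Result:
name      | project
----------+--------
Plan      | Phoenix
Design    | Delta  
Test      | Delta  
Migrate   | Phoenix
Setup     | Phoenix
Implement | Atlas  
Deploy    | Phoenix


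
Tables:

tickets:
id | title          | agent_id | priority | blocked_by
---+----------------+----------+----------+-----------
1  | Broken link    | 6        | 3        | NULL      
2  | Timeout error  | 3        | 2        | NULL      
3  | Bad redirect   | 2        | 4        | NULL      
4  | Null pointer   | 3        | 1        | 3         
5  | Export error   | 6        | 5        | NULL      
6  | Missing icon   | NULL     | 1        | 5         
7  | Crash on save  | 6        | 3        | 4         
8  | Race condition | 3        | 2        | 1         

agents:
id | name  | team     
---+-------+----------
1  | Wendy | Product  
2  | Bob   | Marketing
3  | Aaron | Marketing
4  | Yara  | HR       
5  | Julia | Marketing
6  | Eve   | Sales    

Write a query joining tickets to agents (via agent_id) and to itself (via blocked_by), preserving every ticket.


Two LEFT JOINs from the same base table tickets: one to agents via agent_id, one to tickets itself via blocked_by. Both are LEFT so every ticket is preserved.
Match against agents:
  - ticket 1 (Broken link): agent_id=6 -> matches Eve
  - ticket 2 (Timeout error): agent_id=3 -> matches Aaron
  - ticket 3 (Bad redirect): agent_id=2 -> matches Bob
  - ticket 4 (Null pointer): agent_id=3 -> matches Aaron
  - ticket 5 (Export error): agent_id=6 -> matches Eve
  - ticket 6 (Missing icon): agent_id=NULL, no match -> kept with NULL
  - ticket 7 (Crash on save): agent_id=6 -> matches Eve
  - ticket 8 (Race condition): agent_id=3 -> matches Aaron
Match against tickets (self):
  - ticket 1 (Broken link): blocked_by=NULL -> NULL
  - ticket 2 (Timeout error): blocked_by=NULL -> NULL
  - ticket 3 (Bad redirect): blocked_by=NULL -> NULL
  - ticket 4 (Null pointer): blocked_by=3 -> Bad redirect
  - ticket 5 (Export error): blocked_by=NULL -> NULL
  - ticket 6 (Missing icon): blocked_by=5 -> Export error
  - ticket 7 (Crash on save): blocked_by=4 -> Null pointer
  - ticket 8 (Race condition): blocked_by=1 -> Broken link

SQL:
SELECT a.title, b.name AS agent, c.title AS blocked_by
FROM tickets a
LEFT JOIN agents b ON a.agent_id = b.id
LEFT JOIN tickets c ON a.blocked_by = c.id

Result:
title          | agent | blocked_by  
---------------+-------+-------------
Broken link    | Eve   | NULL        
Timeout error  | Aaron | NULL        
Bad redirect   | Bob   | NULL        
Null pointer   | Aaron | Bad redirect
Export error   | Eve   | NULL        
Missing icon   | NULL  | Export error
Crash on save  | Eve   | Null pointer
Race condition | Aaron | Broken link 


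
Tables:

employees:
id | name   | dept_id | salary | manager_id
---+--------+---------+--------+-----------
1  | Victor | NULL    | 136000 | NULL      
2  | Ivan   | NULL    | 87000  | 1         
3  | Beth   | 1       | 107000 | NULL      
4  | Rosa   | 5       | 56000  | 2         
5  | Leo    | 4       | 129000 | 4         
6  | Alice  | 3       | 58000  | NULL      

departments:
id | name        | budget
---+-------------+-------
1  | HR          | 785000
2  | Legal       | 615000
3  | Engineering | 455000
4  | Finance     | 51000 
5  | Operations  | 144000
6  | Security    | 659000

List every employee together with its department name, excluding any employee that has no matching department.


INNER JOIN keeps only employees rows whose dept_id matches an id in departments. Walk through each employee:
  - employee 1 (Victor): dept_id=NULL, no match -> dropped
  - employee 2 (Ivan): dept_id=NULL, no match -> dropped
  - employee 3 (Beth): dept_id=1 -> matches HR
  - employee 4 (Rosa): dept_id=5 -> matches Operations
  - employee 5 (Leo): dept_id=4 -> matches Finance
  - employee 6 (Alice): dept_id=3 -> matches Engineering
So 2 of 6 rows are dropped.

SQL:
SELECT a.name, b.name AS department
FROM employees a
INNER JOIN departments b ON a.dept_id = b.id

Result:
name  | department 
------+------------
Beth  | HR         
Rosa  | Operations 
Leo   | Finance    
Alice | Engineering


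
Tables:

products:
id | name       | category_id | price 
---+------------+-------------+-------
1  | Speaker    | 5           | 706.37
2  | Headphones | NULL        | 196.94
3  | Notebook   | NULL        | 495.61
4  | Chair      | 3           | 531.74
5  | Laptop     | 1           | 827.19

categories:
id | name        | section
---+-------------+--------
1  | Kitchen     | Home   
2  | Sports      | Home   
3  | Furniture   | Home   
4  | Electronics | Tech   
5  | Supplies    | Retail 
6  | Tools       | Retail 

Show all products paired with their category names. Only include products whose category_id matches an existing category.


INNER JOIN keeps only products rows whose category_id matches an id in categories. Walk through each product:
  - product 1 (Speaker): category_id=5 -> matches Supplies
  - product 2 (Headphones): category_id=NULL, no match -> dropped
  - product 3 (Notebook): category_id=NULL, no match -> dropped
  - product 4 (Chair): category_id=3 -> matches Furniture
  - product 5 (Laptop): category_id=1 -> matches Kitchen
So 2 of 5 rows are dropped.

SQL:
SELECT a.name, b.name AS category
FROM products a
INNER JOIN categories b ON a.category_id = b.id

Result:
name    | category 
--------+----------
Speaker | Supplies 
Chair   | Furniture
Laptop  | Kitchen  


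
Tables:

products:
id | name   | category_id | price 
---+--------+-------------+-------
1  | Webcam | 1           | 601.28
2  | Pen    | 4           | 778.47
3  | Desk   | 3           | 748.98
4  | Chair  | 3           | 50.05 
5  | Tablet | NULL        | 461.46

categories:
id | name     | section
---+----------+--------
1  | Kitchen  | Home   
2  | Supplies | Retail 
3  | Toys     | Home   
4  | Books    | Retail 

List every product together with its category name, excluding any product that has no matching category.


INNER JOIN keeps only products rows whose category_id matches an id in categories. Walk through each product:
  - product 1 (Webcam): category_id=1 -> matches Kitchen
  - product 2 (Pen): category_id=4 -> matches Books
  - product 3 (Desk): category_id=3 -> matches Toys
  - product 4 (Chair): category_id=3 -> matches Toys
  - product 5 (Tablet): category_id=NULL, no match -> dropped
So 1 of 5 rows is dropped.

SQL:
SELECT a.name, b.name AS category
FROM products a
INNER JOIN categories b ON a.category_id = b.id

Result:
name   | category
-------+---------
Webcam | Kitchen 
Pen    | Books   
Desk   | Toys    
Chair  | Toys    


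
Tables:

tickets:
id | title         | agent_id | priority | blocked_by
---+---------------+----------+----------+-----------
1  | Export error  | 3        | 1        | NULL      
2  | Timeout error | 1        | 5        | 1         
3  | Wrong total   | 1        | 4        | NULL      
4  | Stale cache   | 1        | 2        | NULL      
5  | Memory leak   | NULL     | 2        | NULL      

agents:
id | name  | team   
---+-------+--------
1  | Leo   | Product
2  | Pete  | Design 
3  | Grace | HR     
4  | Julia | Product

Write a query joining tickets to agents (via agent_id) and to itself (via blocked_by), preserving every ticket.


Two LEFT JOINs from the same base table tickets: one to agents via agent_id, one to tickets itself via blocked_by. Both are LEFT so every ticket is preserved.
Match against agents:
  - ticket 1 (Export error): agent_id=3 -> matches Grace
  - ticket 2 (Timeout error): agent_id=1 -> matches Leo
  - ticket 3 (Wrong total): agent_id=1 -> matches Leo
  - ticket 4 (Stale cache): agent_id=1 -> matches Leo
  - ticket 5 (Memory leak): agent_id=NULL, no match -> kept with NULL
Match against tickets (self):
  - ticket 1 (Export error): blocked_by=NULL -> NULL
  - ticket 2 (Timeout error): blocked_by=1 -> Export error
  - ticket 3 (Wrong total): blocked_by=NULL -> NULL
  - ticket 4 (Stale cache): blocked_by=NULL -> NULL
  - ticket 5 (Memory leak): blocked_by=NULL -> NULL

SQL:
SELECT a.title, b.name AS agent, c.title AS blocked_by
FROM tickets a
LEFT JOIN agents b ON a.agent_id = b.id
LEFT JOIN tickets c ON a.blocked_by = c.id

Result:
title         | agent | blocked_by  
--------------+-------+-------------
Export error  | Grace | NULL        
Timeout error | Leo   | Export error
Wrong total   | Leo   | NULL        
Stale cache   | Leo   | NULL        
Memory leak   | NULL  | NULL        


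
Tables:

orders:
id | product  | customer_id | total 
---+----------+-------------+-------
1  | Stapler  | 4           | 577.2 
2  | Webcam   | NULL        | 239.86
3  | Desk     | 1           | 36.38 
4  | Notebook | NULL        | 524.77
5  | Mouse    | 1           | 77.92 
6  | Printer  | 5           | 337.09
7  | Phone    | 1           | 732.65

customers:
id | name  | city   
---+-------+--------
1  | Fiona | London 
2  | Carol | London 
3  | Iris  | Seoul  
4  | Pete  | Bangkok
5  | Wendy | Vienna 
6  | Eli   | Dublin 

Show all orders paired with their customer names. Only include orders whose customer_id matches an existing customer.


INNER JOIN keeps only orders rows whose customer_id matches an id in customers. Walk through each order:
  - order 1 (Stapler): customer_id=4 -> matches Pete
  - order 2 (Webcam): customer_id=NULL, no match -> dropped
  - order 3 (Desk): customer_id=1 -> matches Fiona
  - order 4 (Notebook): customer_id=NULL, no match -> dropped
  - order 5 (Mouse): customer_id=1 -> matches Fiona
  - order 6 (Printer): customer_id=5 -> matches Wendy
  - order 7 (Phone): customer_id=1 -> matches Fiona
So 2 of 7 rows are dropped.

SQL:
SELECT a.product, b.name AS customer
FROM orders a
INNER JOIN customers b ON a.customer_id = b.id

Result:
product | customer
--------+---------
Stapler | Pete    
Desk    | Fiona   
Mouse   | Fiona   
Printer | Wendy   
Phone   | Fiona   


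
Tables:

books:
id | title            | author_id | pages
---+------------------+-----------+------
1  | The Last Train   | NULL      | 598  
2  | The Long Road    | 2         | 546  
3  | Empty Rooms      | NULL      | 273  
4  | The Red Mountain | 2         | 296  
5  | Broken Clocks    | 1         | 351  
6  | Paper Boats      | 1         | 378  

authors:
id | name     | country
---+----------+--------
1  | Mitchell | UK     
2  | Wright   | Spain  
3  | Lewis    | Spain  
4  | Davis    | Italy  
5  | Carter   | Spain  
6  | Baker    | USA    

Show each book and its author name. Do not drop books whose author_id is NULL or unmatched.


LEFT JOIN keeps every row from books (the left table); where author_id has no match in authors, the author columns become NULL. Walk through each book:
  - book 1 (The Last Train): author_id=NULL, no match -> kept with NULL
  - book 2 (The Long Road): author_id=2 -> matches Wright
  - book 3 (Empty Rooms): author_id=NULL, no match -> kept with NULL
  - book 4 (The Red Mountain): author_id=2 -> matches Wright
  - book 5 (Broken Clocks): author_id=1 -> matches Mitchell
  - book 6 (Paper Boats): author_id=1 -> matches Mitchell
All 6 rows appear; 2 have NULL author.

SQL:
SELECT a.title, b.name AS author
FROM books a
LEFT JOIN authors b ON a.author_id = b.id

Result:
title            | author  
-----------------+---------
The Last Train   | NULL    
The Long Road    | Wright  
Empty Rooms      | NULL    
The Red Mountain | Wright  
Broken Clocks    | Mitchell
Paper Boats      | Mitchell


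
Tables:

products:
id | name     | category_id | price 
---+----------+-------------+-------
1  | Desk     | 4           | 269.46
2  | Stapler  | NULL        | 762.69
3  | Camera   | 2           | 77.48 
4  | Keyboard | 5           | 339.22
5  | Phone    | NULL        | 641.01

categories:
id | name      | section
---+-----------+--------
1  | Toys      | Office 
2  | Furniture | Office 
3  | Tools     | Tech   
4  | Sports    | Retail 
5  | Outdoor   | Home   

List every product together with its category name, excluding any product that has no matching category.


INNER JOIN keeps only products rows whose category_id matches an id in categories. Walk through each product:
  - product 1 (Desk): category_id=4 -> matches Sports
  - product 2 (Stapler): category_id=NULL, no match -> dropped
  - product 3 (Camera): category_id=2 -> matches Furniture
  - product 4 (Keyboard): category_id=5 -> matches Outdoor
  - product 5 (Phone): category_id=NULL, no match -> dropped
So 2 of 5 rows are dropped.

SQL:
SELECT a.name, b.name AS category
FROM products a
INNER JOIN categories b ON a.category_id = b.id

Result:
name     | category 
---------+----------
Desk     | Sports   
Camera   | Furniture
Keyboard | Outdoor  


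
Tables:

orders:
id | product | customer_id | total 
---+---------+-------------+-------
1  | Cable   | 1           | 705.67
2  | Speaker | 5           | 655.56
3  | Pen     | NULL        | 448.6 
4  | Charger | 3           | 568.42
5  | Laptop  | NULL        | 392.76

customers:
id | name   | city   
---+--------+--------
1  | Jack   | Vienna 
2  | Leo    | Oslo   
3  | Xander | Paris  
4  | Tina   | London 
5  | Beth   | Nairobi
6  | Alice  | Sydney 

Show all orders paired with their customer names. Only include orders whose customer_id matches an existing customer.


INNER JOIN keeps only orders rows whose customer_id matches an id in customers. Walk through each order:
  - order 1 (Cable): customer_id=1 -> matches Jack
  - order 2 (Speaker): customer_id=5 -> matches Beth
  - order 3 (Pen): customer_id=NULL, no match -> dropped
  - order 4 (Charger): customer_id=3 -> matches Xander
  - order 5 (Laptop): customer_id=NULL, no match -> dropped
So 2 of 5 rows are dropped.

SQL:
SELECT a.product, b.name AS customer
FROM orders a
INNER JOIN customers b ON a.customer_id = b.id

Result:
product | customer
--------+---------
Cable   | Jack    
Speaker | Beth    
Charger | Xander  


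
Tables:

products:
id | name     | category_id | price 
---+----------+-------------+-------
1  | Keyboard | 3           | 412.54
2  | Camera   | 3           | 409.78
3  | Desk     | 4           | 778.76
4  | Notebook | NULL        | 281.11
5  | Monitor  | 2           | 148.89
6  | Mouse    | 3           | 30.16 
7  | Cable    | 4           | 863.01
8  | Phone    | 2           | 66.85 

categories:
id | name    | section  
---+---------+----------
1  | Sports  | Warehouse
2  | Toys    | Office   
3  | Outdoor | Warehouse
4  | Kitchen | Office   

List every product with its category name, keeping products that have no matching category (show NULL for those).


LEFT JOIN keeps every row from products (the left table); where category_id has no match in categories, the category columns become NULL. Walk through each product:
  - product 1 (Keyboard): category_id=3 -> matches Outdoor
  - product 2 (Camera): category_id=3 -> matches Outdoor
  - product 3 (Desk): category_id=4 -> matches Kitchen
  - product 4 (Notebook): category_id=NULL, no match -> kept with NULL
  - product 5 (Monitor): category_id=2 -> matches Toys
  - product 6 (Mouse): category_id=3 -> matches Outdoor
  - product 7 (Cable): category_id=4 -> matches Kitchen
  - product 8 (Phone): category_id=2 -> matches Toys
All 8 rows appear; 1 has NULL category.

SQL:
SELECT a.name, b.name AS category
FROM products a
LEFT JOIN categories b ON a.category_id = b.id

Result:
name     | category
---------+---------
Keyboard | Outdoor 
Camera   | Outdoor 
Desk     | Kitchen 
Notebook | NULL    
Monitor  | Toys    
Mouse    | Outdoor 
Cable    | Kitchen 
Phone    | Toys    


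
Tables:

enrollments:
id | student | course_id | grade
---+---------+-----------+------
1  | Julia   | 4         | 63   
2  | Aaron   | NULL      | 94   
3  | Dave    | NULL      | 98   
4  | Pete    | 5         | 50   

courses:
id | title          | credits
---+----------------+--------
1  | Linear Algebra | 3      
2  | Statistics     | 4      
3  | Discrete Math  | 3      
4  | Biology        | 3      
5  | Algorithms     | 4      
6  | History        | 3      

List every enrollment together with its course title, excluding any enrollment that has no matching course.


INNER JOIN keeps only enrollments rows whose course_id matches an id in courses. Walk through each enrollment:
  - enrollment 1 (Julia): course_id=4 -> matches Biology
  - enrollment 2 (Aaron): course_id=NULL, no match -> dropped
  - enrollment 3 (Dave): course_id=NULL, no match -> dropped
  - enrollment 4 (Pete): course_id=5 -> matches Algorithms
So 2 of 4 rows are dropped.

SQL:
SELECT a.student, b.title AS course
FROM enrollments a
INNER JOIN courses b ON a.course_id = b.id

Result:
student | course    
--------+-----------
Julia   | Biology   
Pete    | Algorithms


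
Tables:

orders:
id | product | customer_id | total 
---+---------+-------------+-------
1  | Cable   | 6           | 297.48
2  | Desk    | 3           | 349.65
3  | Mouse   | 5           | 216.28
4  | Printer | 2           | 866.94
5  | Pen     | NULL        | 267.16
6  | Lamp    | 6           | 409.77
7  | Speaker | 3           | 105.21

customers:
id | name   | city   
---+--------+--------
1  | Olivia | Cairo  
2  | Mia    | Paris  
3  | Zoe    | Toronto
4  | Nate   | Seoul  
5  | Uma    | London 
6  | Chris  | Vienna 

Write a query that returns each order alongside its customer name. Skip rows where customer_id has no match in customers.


INNER JOIN keeps only orders rows whose customer_id matches an id in customers. Walk through each order:
  - order 1 (Cable): customer_id=6 -> matches Chris
  - order 2 (Desk): customer_id=3 -> matches Zoe
  - order 3 (Mouse): customer_id=5 -> matches Uma
  - order 4 (Printer): customer_id=2 -> matches Mia
  - order 5 (Pen): customer_id=NULL, no match -> dropped
  - order 6 (Lamp): customer_id=6 -> matches Chris
  - order 7 (Speaker): customer_id=3 -> matches Zoe
So 1 of 7 rows is dropped.

SQL:
SELECT a.product, b.name AS customer
FROM orders a
INNER JOIN customers b ON a.customer_id = b.id

Result:
product | customer
--------+---------
Cable   | Chris   
Desk    | Zoe     
Mouse   | Uma     
Printer | Mia     
Lamp    | Chris   
Speaker | Zoe     


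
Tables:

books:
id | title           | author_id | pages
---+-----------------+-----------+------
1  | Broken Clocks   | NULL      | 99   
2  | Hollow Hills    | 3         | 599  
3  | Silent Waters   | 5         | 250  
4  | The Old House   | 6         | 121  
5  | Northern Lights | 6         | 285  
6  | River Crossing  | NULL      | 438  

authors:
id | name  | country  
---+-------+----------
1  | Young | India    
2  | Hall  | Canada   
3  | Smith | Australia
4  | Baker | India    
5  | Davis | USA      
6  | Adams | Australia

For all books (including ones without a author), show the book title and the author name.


LEFT JOIN keeps every row from books (the left table); where author_id has no match in authors, the author columns become NULL. Walk through each book:
  - book 1 (Broken Clocks): author_id=NULL, no match -> kept with NULL
  - book 2 (Hollow Hills): author_id=3 -> matches Smith
  - book 3 (Silent Waters): author_id=5 -> matches Davis
  - book 4 (The Old House): author_id=6 -> matches Adams
  - book 5 (Northern Lights): author_id=6 -> matches Adams
  - book 6 (River Crossing): author_id=NULL, no match -> kept with NULL
All 6 rows appear; 2 have NULL author.

SQL:
SELECT a.title, b.name AS author
FROM books a
LEFT JOIN authors b ON a.author_id = b.id

Result:
title           | author
----------------+-------
Broken Clocks   | NULL  
Hollow Hills    | Smith 
Silent Waters   | Davis 
The Old House   | Adams 
Northern Lights | Adams 
River Crossing  | NULL  


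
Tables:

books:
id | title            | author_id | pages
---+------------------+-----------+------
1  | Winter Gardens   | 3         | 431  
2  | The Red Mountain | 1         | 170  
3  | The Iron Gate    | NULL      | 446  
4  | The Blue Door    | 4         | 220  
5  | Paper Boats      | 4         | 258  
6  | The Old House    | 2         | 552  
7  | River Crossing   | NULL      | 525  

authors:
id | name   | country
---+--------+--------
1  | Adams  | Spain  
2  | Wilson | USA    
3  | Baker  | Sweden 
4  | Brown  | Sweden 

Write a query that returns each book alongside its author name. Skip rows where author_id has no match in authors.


INNER JOIN keeps only books rows whose author_id matches an id in authors. Walk through each book:
  - book 1 (Winter Gardens): author_id=3 -> matches Baker
  - book 2 (The Red Mountain): author_id=1 -> matches Adams
  - book 3 (The Iron Gate): author_id=NULL, no match -> dropped
  - book 4 (The Blue Door): author_id=4 -> matches Brown
  - book 5 (Paper Boats): author_id=4 -> matches Brown
  - book 6 (The Old House): author_id=2 -> matches Wilson
  - book 7 (River Crossing): author_id=NULL, no match -> dropped
So 2 of 7 rows are dropped.

SQL:
SELECT a.title, b.name AS author
FROM books a
INNER JOIN authors b ON a.author_id = b.id

Result:
title            | author
-----------------+-------
Winter Gardens   | Baker 
The Red Mountain | Adams 
The Blue Door    | Brown 
Paper Boats      | Brown 
The Old House    | Wilson


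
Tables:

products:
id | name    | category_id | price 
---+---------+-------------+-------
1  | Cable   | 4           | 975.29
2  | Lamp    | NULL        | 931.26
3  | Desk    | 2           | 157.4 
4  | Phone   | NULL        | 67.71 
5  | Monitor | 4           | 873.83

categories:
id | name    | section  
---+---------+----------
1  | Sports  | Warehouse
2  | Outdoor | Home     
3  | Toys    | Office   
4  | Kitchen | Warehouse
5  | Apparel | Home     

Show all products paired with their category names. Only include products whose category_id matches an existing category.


INNER JOIN keeps only products rows whose category_id matches an id in categories. Walk through each product:
  - product 1 (Cable): category_id=4 -> matches Kitchen
  - product 2 (Lamp): category_id=NULL, no match -> dropped
  - product 3 (Desk): category_id=2 -> matches Outdoor
  - product 4 (Phone): category_id=NULL, no match -> dropped
  - product 5 (Monitor): category_id=4 -> matches Kitchen
So 2 of 5 rows are dropped.

SQL:
SELECT a.name, b.name AS category
FROM products a
INNER JOIN categories b ON a.category_id = b.id

Result:
name    | category
--------+---------
Cable   | Kitchen 
Desk    | Outdoor 
Monitor | Kitchen 


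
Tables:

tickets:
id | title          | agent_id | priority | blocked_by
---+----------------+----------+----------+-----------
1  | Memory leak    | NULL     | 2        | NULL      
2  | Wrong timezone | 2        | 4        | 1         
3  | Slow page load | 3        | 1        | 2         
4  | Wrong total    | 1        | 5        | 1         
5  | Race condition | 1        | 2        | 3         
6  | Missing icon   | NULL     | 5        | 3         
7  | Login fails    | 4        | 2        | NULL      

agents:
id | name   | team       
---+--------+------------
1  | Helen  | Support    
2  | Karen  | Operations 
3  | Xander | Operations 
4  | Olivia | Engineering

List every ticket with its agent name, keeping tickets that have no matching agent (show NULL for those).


LEFT JOIN keeps every row from tickets (the left table); where agent_id has no match in agents, the agent columns become NULL. Walk through each ticket:
  - ticket 1 (Memory leak): agent_id=NULL, no match -> kept with NULL
  - ticket 2 (Wrong timezone): agent_id=2 -> matches Karen
  - ticket 3 (Slow page load): agent_id=3 -> matches Xander
  - ticket 4 (Wrong total): agent_id=1 -> matches Helen
  - ticket 5 (Race condition): agent_id=1 -> matches Helen
  - ticket 6 (Missing icon): agent_id=NULL, no match -> kept with NULL
  - ticket 7 (Login fails): agent_id=4 -> matches Olivia
All 7 rows appear; 2 have NULL agent.

SQL:
SELECT a.title, b.name AS agent
FROM tickets a
LEFT JOIN agents b ON a.agent_id = b.id

Result:
title          | agent 
---------------+-------
Memory leak    | NULL  
Wrong timezone | Karen 
Slow page load | Xander
Wrong total    | Helen 
Race condition | Helen 
Missing icon   | NULL  
Login fails    | Olivia


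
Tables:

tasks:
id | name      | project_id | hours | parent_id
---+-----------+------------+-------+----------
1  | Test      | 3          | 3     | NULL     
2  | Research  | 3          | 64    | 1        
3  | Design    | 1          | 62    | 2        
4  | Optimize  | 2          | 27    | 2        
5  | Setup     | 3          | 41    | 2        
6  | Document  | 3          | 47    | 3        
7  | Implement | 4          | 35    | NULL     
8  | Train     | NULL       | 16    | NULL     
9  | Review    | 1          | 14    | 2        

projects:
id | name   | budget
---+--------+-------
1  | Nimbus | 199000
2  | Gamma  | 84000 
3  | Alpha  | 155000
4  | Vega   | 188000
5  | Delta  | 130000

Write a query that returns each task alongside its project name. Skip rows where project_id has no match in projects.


INNER JOIN keeps only tasks rows whose project_id matches an id in projects. Walk through each task:
  - task 1 (Test): project_id=3 -> matches Alpha
  - task 2 (Research): project_id=3 -> matches Alpha
  - task 3 (Design): project_id=1 -> matches Nimbus
  - task 4 (Optimize): project_id=2 -> matches Gamma
  - task 5 (Setup): project_id=3 -> matches Alpha
  - task 6 (Document): project_id=3 -> matches Alpha
  - task 7 (Implement): project_id=4 -> matches Vega
  - task 8 (Train): project_id=NULL, no match -> dropped
  - task 9 (Review): project_id=1 -> matches Nimbus
So 1 of 9 rows is dropped.

SQL:
SELECT a.name, b.name AS project
FROM tasks a
INNER JOIN projects b ON a.project_id = b.id

Result:
name      | project
----------+--------
Test      | Alpha  
Research  | Alpha  
Design    | Nimbus 
Optimize  | Gamma  
Setup     | Alpha  
Document  | Alpha  
Implement | Vega   
Review    | Nimbus 


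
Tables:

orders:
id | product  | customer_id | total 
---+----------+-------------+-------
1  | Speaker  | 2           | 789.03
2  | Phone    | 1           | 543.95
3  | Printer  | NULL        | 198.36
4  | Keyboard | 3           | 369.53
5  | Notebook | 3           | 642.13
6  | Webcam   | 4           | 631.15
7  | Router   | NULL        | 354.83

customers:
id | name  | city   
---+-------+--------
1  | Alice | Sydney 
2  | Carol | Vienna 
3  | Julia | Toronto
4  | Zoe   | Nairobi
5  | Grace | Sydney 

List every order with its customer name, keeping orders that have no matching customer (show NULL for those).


LEFT JOIN keeps every row from orders (the left table); where customer_id has no match in customers, the customer columns become NULL. Walk through each order:
  - order 1 (Speaker): customer_id=2 -> matches Carol
  - order 2 (Phone): customer_id=1 -> matches Alice
  - order 3 (Printer): customer_id=NULL, no match -> kept with NULL
  - order 4 (Keyboard): customer_id=3 -> matches Julia
  - order 5 (Notebook): customer_id=3 -> matches Julia
  - order 6 (Webcam): customer_id=4 -> matches Zoe
  - order 7 (Router): customer_id=NULL, no match -> kept with NULL
All 7 rows appear; 2 have NULL customer.

SQL:
SELECT a.product, b.name AS customer
FROM orders a
LEFT JOIN customers b ON a.customer_id = b.id

Result:
product  | customer
---------+---------
Speaker  | Carol   
Phone    | Alice   
Printer  | NULL    
Keyboard | Julia   
Notebook | Julia   
Webcam   | Zoe     
Router   | NULL    


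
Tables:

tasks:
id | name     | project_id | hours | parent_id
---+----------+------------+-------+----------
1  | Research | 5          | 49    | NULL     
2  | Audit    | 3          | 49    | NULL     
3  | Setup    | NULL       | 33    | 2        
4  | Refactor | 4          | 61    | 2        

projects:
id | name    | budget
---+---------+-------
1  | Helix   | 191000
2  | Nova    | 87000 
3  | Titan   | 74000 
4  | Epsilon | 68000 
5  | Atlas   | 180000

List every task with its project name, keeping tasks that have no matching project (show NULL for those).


LEFT JOIN keeps every row from tasks (the left table); where project_id has no match in projects, the project columns become NULL. Walk through each task:
  - task 1 (Research): project_id=5 -> matches Atlas
  - task 2 (Audit): project_id=3 -> matches Titan
  - task 3 (Setup): project_id=NULL, no match -> kept with NULL
  - task 4 (Refactor): project_id=4 -> matches Epsilon
All 4 rows appear; 1 has NULL project.

SQL:
SELECT a.name, b.name AS project
FROM tasks a
LEFT JOIN projects b ON a.project_id = b.id

Result:
name     | project
---------+--------
Research | Atlas  
Audit    | Titan  
Setup    | NULL   
Refactor | Epsilon


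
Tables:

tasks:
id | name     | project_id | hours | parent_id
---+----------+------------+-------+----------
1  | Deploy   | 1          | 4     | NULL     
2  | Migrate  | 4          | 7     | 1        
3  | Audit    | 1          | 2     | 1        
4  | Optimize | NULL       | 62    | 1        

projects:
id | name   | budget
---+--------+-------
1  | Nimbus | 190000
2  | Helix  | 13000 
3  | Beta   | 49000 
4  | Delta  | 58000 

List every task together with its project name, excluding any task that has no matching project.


INNER JOIN keeps only tasks rows whose project_id matches an id in projects. Walk through each task:
  - task 1 (Deploy): project_id=1 -> matches Nimbus
  - task 2 (Migrate): project_id=4 -> matches Delta
  - task 3 (Audit): project_id=1 -> matches Nimbus
  - task 4 (Optimize): project_id=NULL, no match -> dropped
So 1 of 4 rows is dropped.

SQL:
SELECT a.name, b.name AS project
FROM tasks a
INNER JOIN projects b ON a.project_id = b.id

Result:
name    | project
--------+--------
Deploy  | Nimbus 
Migrate | Delta  
Audit   | Nimbus 


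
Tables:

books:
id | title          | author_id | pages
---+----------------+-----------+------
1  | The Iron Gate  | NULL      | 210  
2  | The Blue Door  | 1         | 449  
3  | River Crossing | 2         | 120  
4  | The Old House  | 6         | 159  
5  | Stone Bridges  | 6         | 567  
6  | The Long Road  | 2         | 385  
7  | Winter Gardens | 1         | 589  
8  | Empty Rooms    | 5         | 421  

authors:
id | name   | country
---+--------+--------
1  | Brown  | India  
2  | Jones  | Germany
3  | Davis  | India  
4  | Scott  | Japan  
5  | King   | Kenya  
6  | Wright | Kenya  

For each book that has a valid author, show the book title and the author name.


INNER JOIN keeps only books rows whose author_id matches an id in authors. Walk through each book:
  - book 1 (The Iron Gate): author_id=NULL, no match -> dropped
  - book 2 (The Blue Door): author_id=1 -> matches Brown
  - book 3 (River Crossing): author_id=2 -> matches Jones
  - book 4 (The Old House): author_id=6 -> matches Wright
  - book 5 (Stone Bridges): author_id=6 -> matches Wright
  - book 6 (The Long Road): author_id=2 -> matches Jones
  - book 7 (Winter Gardens): author_id=1 -> matches Brown
  - book 8 (Empty Rooms): author_id=5 -> matches King
So 1 of 8 rows is dropped.

SQL:
SELECT a.title, b.name AS author
FROM books a
INNER JOIN authors b ON a.author_id = b.id

Result:
title          | author
---------------+-------
The Blue Door  | Brown 
River Crossing | Jones 
The Old House  | Wright
Stone Bridges  | Wright
The Long Road  | Jones 
Winter Gardens | Brown 
Empty Rooms    | King  


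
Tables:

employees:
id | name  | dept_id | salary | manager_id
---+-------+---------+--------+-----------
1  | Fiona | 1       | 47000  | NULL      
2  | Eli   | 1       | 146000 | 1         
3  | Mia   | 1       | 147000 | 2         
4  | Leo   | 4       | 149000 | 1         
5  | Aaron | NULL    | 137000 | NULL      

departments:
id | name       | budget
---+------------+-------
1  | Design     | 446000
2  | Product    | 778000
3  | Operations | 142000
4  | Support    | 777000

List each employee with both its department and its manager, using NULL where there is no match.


Two LEFT JOINs from the same base table employees: one to departments via dept_id, one to employees itself via manager_id. Both are LEFT so every employee is preserved.
Match against departments:
  - employee 1 (Fiona): dept_id=1 -> matches Design
  - employee 2 (Eli): dept_id=1 -> matches Design
  - employee 3 (Mia): dept_id=1 -> matches Design
  - employee 4 (Leo): dept_id=4 -> matches Support
  - employee 5 (Aaron): dept_id=NULL, no match -> kept with NULL
Match against employees (self):
  - employee 1 (Fiona): manager_id=NULL -> NULL
  - employee 2 (Eli): manager_id=1 -> Fiona
  - employee 3 (Mia): manager_id=2 -> Eli
  - employee 4 (Leo): manager_id=1 -> Fiona
  - employee 5 (Aaron): manager_id=NULL -> NULL

SQL:
SELECT a.name, b.name AS department, c.name AS manager
FROM employees a
LEFT JOIN departments b ON a.dept_id = b.id
LEFT JOIN employees c ON a.manager_id = c.id

Result:
name  | department | manager
------+------------+--------
Fiona | Design     | NULL   
Eli   | Design     | Fiona  
Mia   | Design     | Eli    
Leo   | Support    | Fiona  
Aaron | NULL       | NULL   


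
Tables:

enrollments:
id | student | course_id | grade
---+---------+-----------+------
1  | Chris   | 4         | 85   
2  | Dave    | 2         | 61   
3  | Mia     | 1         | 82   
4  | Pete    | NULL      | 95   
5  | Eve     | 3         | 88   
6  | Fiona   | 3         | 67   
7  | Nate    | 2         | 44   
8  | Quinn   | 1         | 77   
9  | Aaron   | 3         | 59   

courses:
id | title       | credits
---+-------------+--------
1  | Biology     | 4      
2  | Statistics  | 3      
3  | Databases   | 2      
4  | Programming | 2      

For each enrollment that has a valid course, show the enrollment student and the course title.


INNER JOIN keeps only enrollments rows whose course_id matches an id in courses. Walk through each enrollment:
  - enrollment 1 (Chris): course_id=4 -> matches Programming
  - enrollment 2 (Dave): course_id=2 -> matches Statistics
  - enrollment 3 (Mia): course_id=1 -> matches Biology
  - enrollment 4 (Pete): course_id=NULL, no match -> dropped
  - enrollment 5 (Eve): course_id=3 -> matches Databases
  - enrollment 6 (Fiona): course_id=3 -> matches Databases
  - enrollment 7 (Nate): course_id=2 -> matches Statistics
  - enrollment 8 (Quinn): course_id=1 -> matches Biology
  - enrollment 9 (Aaron): course_id=3 -> matches Databases
So 1 of 9 rows is dropped.

SQL:
SELECT a.student, b.title AS course
FROM enrollments a
INNER JOIN courses b ON a.course_id = b.id

Result:
student | course     
--------+------------
Chris   | Programming
Dave    | Statistics 
Mia     | Biology    
Eve     | Databases  
Fiona   | Databases  
Nate    | Statistics 
Quinn   | Biology    
Aaron   | Databases  


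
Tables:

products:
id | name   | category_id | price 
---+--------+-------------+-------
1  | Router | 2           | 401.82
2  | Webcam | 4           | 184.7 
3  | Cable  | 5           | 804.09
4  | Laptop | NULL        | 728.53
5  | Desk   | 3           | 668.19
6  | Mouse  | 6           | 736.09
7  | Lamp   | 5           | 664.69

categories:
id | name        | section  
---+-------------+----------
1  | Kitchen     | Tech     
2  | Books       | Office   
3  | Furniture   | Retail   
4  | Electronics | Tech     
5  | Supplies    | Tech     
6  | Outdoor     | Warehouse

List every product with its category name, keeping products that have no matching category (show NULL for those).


LEFT JOIN keeps every row from products (the left table); where category_id has no match in categories, the category columns become NULL. Walk through each product:
  - product 1 (Router): category_id=2 -> matches Books
  - product 2 (Webcam): category_id=4 -> matches Electronics
  - product 3 (Cable): category_id=5 -> matches Supplies
  - product 4 (Laptop): category_id=NULL, no match -> kept with NULL
  - product 5 (Desk): category_id=3 -> matches Furniture
  - product 6 (Mouse): category_id=6 -> matches Outdoor
  - product 7 (Lamp): category_id=5 -> matches Supplies
All 7 rows appear; 1 has NULL category.

SQL:
SELECT a.name, b.name AS category
FROM products a
LEFT JOIN categories b ON a.category_id = b.id

Result:
name   | category   
-------+------------
Router | Books      
Webcam | Electronics
Cable  | Supplies   
Laptop | NULL       
Desk   | Furniture  
Mouse  | Outdoor    
Lamp   | Supplies   
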